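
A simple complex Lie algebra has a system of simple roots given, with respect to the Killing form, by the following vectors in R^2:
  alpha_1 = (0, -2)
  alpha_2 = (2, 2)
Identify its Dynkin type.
B_2 (so(5))

Compute the Cartan integers a_ij = 2(alpha_i, alpha_j)/(alpha_j, alpha_j); the resulting 2x2 Cartan matrix is
[[2, -1], [-2, 2]].
The roots have two lengths (squared-length ratio 2:1); the short ones are alpha_{1}. The associated Dynkin diagram is a chain of 2 nodes with a double edge at one end; the terminal node there is the unique short simple root (B_2), so the type is B_2 (the algebra so(5)).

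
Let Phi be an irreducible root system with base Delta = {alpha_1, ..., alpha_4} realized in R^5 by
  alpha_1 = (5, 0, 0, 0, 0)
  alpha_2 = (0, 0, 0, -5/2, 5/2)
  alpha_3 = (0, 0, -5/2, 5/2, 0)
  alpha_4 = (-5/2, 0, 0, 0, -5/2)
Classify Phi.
Compute the Cartan integers a_ij = 2(alpha_i, alpha_j)/(alpha_j, alpha_j); the resulting 4x4 Cartan matrix is
[[2, 0, 0, -2], [0, 2, -1, -1], [0, -1, 2, 0], [-1, -1, 0, 2]].
The roots have two lengths (squared-length ratio 2:1); the short ones are alpha_{2,3,4}. The associated Dynkin diagram is a chain of 4 nodes with a double edge at one end; the terminal node there is the unique long simple root (C_4), so the type is C_4 (the algebra sp(8)).

C_4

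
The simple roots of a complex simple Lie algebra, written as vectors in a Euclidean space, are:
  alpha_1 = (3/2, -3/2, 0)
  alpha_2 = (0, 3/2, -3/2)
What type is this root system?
type A_2

Compute the Cartan integers a_ij = 2(alpha_i, alpha_j)/(alpha_j, alpha_j); the resulting 2x2 Cartan matrix is
[[2, -1], [-1, 2]].
All simple roots have the same length, so the diagram is simply laced. The associated Dynkin diagram is a chain of 2 nodes with single edges (A_2), so the type is A_2 (the algebra sl(3)).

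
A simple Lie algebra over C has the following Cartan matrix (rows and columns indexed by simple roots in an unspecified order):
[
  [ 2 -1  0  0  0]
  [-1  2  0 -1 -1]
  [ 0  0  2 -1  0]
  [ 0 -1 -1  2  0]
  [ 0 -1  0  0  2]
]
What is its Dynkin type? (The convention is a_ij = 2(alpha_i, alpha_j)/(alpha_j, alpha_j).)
The matrix has rank 5 with 2's on the diagonal. Reading the off-diagonal entries as Dynkin edges (a single edge where a_ij = a_ji = -1; a double or triple edge where a_ij * a_ji = 2 or 3), the diagram is a chain of 3 nodes with a fork of two nodes at one end (D_5). One simple-root ordering that puts it in standard form is (alpha_3, alpha_4, alpha_2, alpha_1, alpha_5). So the algebra is type D_5, i.e. so(10).

type D_5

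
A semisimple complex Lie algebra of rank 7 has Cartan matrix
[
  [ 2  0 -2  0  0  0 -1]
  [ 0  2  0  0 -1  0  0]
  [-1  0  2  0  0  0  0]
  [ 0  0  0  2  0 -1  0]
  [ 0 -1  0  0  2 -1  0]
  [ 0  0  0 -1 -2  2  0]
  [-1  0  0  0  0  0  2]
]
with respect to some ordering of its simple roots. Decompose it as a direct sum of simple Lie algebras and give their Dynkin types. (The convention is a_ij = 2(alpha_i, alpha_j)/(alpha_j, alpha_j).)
The diagram associated to this matrix has two connected components: the simple roots {alpha_1, alpha_3, alpha_7} form a chain of 3 nodes with a double edge at one end; the terminal node there is the unique short simple root (B_3), and {alpha_2, alpha_4, alpha_5, alpha_6} form a chain of 4 nodes with a double edge between the middle two (F_4). A semisimple Lie algebra decomposes uniquely as the direct sum of simple ideals, one per connected component of its Dynkin diagram, so g ≅ B_3 ⊕ F_4 (dimension 21 + 52 = 73).

B3 + F4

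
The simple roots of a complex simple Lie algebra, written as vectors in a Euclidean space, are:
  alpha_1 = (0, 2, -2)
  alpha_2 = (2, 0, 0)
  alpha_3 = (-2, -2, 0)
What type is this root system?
Compute the Cartan integers a_ij = 2(alpha_i, alpha_j)/(alpha_j, alpha_j); the resulting 3x3 Cartan matrix is
[[2, 0, -1], [0, 2, -1], [-1, -2, 2]].
The roots have two lengths (squared-length ratio 2:1); the short ones are alpha_{2}. The associated Dynkin diagram is a chain of 3 nodes with a double edge at one end; the terminal node there is the unique short simple root (B_3), so the type is B_3 (the algebra so(7)).

B_3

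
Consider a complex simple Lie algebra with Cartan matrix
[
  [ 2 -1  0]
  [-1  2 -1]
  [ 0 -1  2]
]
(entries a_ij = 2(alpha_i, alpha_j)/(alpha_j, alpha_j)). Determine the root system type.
The matrix has rank 3 with 2's on the diagonal. Reading the off-diagonal entries as Dynkin edges (a single edge where a_ij = a_ji = -1; a double or triple edge where a_ij * a_ji = 2 or 3), the diagram is a chain of 3 nodes with single edges (A_3). One simple-root ordering that puts it in standard form is (alpha_3, alpha_2, alpha_1). So the algebra is type A_3, i.e. sl(4).

type A_3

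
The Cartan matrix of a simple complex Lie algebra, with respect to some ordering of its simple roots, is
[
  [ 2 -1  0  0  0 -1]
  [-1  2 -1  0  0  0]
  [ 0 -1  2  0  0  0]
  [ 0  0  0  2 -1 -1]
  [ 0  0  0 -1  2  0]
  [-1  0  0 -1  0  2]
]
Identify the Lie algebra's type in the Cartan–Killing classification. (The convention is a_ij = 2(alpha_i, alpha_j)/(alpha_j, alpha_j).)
The matrix has rank 6 with 2's on the diagonal. Reading the off-diagonal entries as Dynkin edges (a single edge where a_ij = a_ji = -1; a double or triple edge where a_ij * a_ji = 2 or 3), the diagram is a chain of 6 nodes with single edges (A_6). One simple-root ordering that puts it in standard form is (alpha_5, alpha_4, alpha_6, alpha_1, alpha_2, alpha_3). So the algebra is type A_6, i.e. sl(7).

type A_6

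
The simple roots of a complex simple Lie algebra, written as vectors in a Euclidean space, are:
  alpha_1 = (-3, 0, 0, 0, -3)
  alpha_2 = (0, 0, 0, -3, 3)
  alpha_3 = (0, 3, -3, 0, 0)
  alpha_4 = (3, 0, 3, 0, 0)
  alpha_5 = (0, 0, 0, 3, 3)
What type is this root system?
D_5

Compute the Cartan integers a_ij = 2(alpha_i, alpha_j)/(alpha_j, alpha_j); the resulting 5x5 Cartan matrix is
[[2, -1, 0, -1, -1], [-1, 2, 0, 0, 0], [0, 0, 2, -1, 0], [-1, 0, -1, 2, 0], [-1, 0, 0, 0, 2]].
All simple roots have the same length, so the diagram is simply laced. The associated Dynkin diagram is a chain of 3 nodes with a fork of two nodes at one end (D_5), so the type is D_5 (the algebra so(10)).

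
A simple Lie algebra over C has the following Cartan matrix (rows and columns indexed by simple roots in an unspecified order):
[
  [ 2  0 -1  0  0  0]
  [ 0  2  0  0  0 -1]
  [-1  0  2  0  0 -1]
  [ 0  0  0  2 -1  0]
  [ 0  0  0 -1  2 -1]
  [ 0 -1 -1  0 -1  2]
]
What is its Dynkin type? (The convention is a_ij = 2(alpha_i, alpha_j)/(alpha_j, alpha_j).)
type E_6

The matrix has rank 6 with 2's on the diagonal. Reading the off-diagonal entries as Dynkin edges (a single edge where a_ij = a_ji = -1; a double or triple edge where a_ij * a_ji = 2 or 3), the diagram is a chain of 5 nodes with one extra node attached to the third node from one end (E_6). One simple-root ordering that puts it in standard form is (alpha_1, alpha_2, alpha_3, alpha_6, alpha_5, alpha_4). So the algebra is type E_6.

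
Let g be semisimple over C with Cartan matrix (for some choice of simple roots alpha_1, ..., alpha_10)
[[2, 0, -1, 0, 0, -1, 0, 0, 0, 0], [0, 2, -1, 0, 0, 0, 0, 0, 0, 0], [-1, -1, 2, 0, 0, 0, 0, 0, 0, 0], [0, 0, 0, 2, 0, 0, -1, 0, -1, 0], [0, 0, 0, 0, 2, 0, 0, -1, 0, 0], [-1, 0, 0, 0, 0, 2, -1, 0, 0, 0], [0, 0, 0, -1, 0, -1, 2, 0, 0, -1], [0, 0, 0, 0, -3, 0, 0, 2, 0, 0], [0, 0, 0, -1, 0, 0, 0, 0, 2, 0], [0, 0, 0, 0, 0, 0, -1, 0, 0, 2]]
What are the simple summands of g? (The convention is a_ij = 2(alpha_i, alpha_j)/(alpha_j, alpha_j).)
The diagram associated to this matrix has two connected components: the simple roots {alpha_1, alpha_2, alpha_3, alpha_4, alpha_6, alpha_7, alpha_9, alpha_10} form a chain of 7 nodes with one extra node attached to the third node from one end (E_8), and {alpha_5, alpha_8} form two nodes joined by a triple edge (G_2). A semisimple Lie algebra decomposes uniquely as the direct sum of simple ideals, one per connected component of its Dynkin diagram, so g ≅ E_8 ⊕ G_2 (dimension 248 + 14 = 262).

E_8 ⊕ G_2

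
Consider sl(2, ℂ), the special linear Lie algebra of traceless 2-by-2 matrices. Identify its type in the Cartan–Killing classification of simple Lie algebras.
This is sl(2), which has dimension 2^2 - 1 = 3 and rank 2 - 1 = 1 (a Cartan subalgebra is the diagonal traceless matrices). In the classification of classical Lie algebras, the special linear algebra sl(n+1) has type A_n; here n = 1, so the Dynkin diagram is a chain of 1 nodes with single edges (A_1). Hence the type is A_1.

A_1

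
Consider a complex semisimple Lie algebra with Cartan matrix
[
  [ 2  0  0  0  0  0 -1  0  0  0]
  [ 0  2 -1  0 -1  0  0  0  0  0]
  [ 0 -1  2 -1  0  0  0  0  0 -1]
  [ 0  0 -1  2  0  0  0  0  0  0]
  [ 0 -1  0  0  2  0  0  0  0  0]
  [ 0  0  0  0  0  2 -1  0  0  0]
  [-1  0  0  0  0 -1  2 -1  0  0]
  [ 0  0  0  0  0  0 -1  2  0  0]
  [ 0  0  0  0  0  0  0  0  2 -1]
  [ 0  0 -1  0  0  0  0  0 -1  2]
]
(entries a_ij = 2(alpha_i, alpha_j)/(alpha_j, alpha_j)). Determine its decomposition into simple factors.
D_4 + E_6

The diagram associated to this matrix has two connected components: the simple roots {alpha_1, alpha_6, alpha_7, alpha_8} form a chain of 2 nodes with a fork of two nodes at one end (D_4), and {alpha_2, alpha_3, alpha_4, alpha_5, alpha_9, alpha_10} form a chain of 5 nodes with one extra node attached to the third node from one end (E_6). A semisimple Lie algebra decomposes uniquely as the direct sum of simple ideals, one per connected component of its Dynkin diagram, so g ≅ D_4 ⊕ E_6 (dimension 28 + 78 = 106).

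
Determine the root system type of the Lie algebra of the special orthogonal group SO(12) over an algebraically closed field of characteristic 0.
This is so(12) with 12 even, which has dimension 12(12-1)/2 = 66 and rank 12/2 = 6. In the classification of classical Lie algebras, the orthogonal algebra so(2n) in an even number of variables has type D_n; here n = 6, so the Dynkin diagram is a chain of 4 nodes with a fork of two nodes at one end (D_6). Hence the type is D_6.

type D_6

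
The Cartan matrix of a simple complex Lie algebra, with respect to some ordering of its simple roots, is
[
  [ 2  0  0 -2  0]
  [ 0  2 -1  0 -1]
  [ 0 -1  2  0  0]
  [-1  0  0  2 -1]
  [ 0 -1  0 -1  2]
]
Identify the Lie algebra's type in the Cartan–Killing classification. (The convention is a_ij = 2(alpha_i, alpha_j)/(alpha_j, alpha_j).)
The matrix has rank 5 with 2's on the diagonal. Reading the off-diagonal entries as Dynkin edges (a single edge where a_ij = a_ji = -1; a double or triple edge where a_ij * a_ji = 2 or 3), the diagram is a chain of 5 nodes with a double edge at one end; the terminal node there is the unique long simple root (C_5). One simple-root ordering that puts it in standard form is (alpha_3, alpha_2, alpha_5, alpha_4, alpha_1). So the algebra is type C_5, i.e. sp(10).

C_5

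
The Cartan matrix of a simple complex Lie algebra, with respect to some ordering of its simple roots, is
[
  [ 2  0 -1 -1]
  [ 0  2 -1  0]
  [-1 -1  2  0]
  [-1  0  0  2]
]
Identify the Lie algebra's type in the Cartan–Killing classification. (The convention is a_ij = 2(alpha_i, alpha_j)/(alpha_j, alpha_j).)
A_4 (sl(5))

The matrix has rank 4 with 2's on the diagonal. Reading the off-diagonal entries as Dynkin edges (a single edge where a_ij = a_ji = -1; a double or triple edge where a_ij * a_ji = 2 or 3), the diagram is a chain of 4 nodes with single edges (A_4). One simple-root ordering that puts it in standard form is (alpha_2, alpha_3, alpha_1, alpha_4). So the algebra is type A_4, i.e. sl(5).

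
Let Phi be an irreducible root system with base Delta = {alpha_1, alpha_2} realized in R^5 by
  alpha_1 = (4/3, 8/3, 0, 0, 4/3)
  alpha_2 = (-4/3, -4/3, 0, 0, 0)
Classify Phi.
G_2

Compute the Cartan integers a_ij = 2(alpha_i, alpha_j)/(alpha_j, alpha_j); the resulting 2x2 Cartan matrix is
[[2, -3], [-1, 2]].
The roots have two lengths (squared-length ratio 3:1); the short ones are alpha_{2}. The associated Dynkin diagram is two nodes joined by a triple edge (G_2), so the type is G_2.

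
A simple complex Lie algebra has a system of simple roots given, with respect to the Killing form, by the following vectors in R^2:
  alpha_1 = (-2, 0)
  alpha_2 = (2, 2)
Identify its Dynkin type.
B_2

Compute the Cartan integers a_ij = 2(alpha_i, alpha_j)/(alpha_j, alpha_j); the resulting 2x2 Cartan matrix is
[[2, -1], [-2, 2]].
The roots have two lengths (squared-length ratio 2:1); the short ones are alpha_{1}. The associated Dynkin diagram is a chain of 2 nodes with a double edge at one end; the terminal node there is the unique short simple root (B_2), so the type is B_2 (the algebra so(5)).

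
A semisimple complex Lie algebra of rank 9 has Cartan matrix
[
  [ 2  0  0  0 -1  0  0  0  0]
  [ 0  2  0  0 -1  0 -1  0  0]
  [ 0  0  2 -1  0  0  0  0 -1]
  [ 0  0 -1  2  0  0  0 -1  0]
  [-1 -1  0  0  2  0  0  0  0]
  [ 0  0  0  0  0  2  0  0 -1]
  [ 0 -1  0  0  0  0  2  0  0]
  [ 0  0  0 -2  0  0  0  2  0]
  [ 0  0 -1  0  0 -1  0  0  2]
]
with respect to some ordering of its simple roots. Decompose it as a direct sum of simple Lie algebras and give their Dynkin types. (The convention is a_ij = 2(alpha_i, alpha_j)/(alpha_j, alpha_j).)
The diagram associated to this matrix has two connected components: the simple roots {alpha_1, alpha_2, alpha_5, alpha_7} form a chain of 4 nodes with single edges (A_4), and {alpha_3, alpha_4, alpha_6, alpha_8, alpha_9} form a chain of 5 nodes with a double edge at one end; the terminal node there is the unique long simple root (C_5). A semisimple Lie algebra decomposes uniquely as the direct sum of simple ideals, one per connected component of its Dynkin diagram, so g ≅ A_4 ⊕ C_5 (dimension 24 + 55 = 79).

A_4 (sl(5)) + C_5 (sp(10))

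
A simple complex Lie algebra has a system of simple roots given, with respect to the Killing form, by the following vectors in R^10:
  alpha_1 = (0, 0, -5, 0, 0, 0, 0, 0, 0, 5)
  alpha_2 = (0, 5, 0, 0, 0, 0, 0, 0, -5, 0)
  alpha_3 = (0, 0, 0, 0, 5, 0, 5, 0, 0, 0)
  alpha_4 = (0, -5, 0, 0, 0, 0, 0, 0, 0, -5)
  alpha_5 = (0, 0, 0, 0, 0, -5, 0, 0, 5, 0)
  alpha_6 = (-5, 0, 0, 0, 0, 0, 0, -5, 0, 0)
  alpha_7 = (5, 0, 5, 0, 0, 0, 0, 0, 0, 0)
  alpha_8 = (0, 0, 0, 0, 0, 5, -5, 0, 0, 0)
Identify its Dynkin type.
Compute the Cartan integers a_ij = 2(alpha_i, alpha_j)/(alpha_j, alpha_j); the resulting 8x8 Cartan matrix is
[[2, 0, 0, -1, 0, 0, -1, 0], [0, 2, 0, -1, -1, 0, 0, 0], [0, 0, 2, 0, 0, 0, 0, -1], [-1, -1, 0, 2, 0, 0, 0, 0], [0, -1, 0, 0, 2, 0, 0, -1], [0, 0, 0, 0, 0, 2, -1, 0], [-1, 0, 0, 0, 0, -1, 2, 0], [0, 0, -1, 0, -1, 0, 0, 2]].
All simple roots have the same length, so the diagram is simply laced. The associated Dynkin diagram is a chain of 8 nodes with single edges (A_8), so the type is A_8 (the algebra sl(9)).

A_8 (sl(9))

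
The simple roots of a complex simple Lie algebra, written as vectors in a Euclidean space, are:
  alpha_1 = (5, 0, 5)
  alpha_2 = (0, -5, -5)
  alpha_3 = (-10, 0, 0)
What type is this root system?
C_3 (sp(6))

Compute the Cartan integers a_ij = 2(alpha_i, alpha_j)/(alpha_j, alpha_j); the resulting 3x3 Cartan matrix is
[[2, -1, -1], [-1, 2, 0], [-2, 0, 2]].
The roots have two lengths (squared-length ratio 2:1); the short ones are alpha_{1,2}. The associated Dynkin diagram is a chain of 3 nodes with a double edge at one end; the terminal node there is the unique long simple root (C_3), so the type is C_3 (the algebra sp(6)).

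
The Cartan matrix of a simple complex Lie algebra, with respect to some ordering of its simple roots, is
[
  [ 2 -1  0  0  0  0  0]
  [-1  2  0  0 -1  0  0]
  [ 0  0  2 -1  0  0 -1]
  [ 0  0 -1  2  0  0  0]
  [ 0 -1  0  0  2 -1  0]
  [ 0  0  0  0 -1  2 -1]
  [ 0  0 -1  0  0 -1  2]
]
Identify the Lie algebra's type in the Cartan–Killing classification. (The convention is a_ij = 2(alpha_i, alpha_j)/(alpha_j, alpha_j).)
The matrix has rank 7 with 2's on the diagonal. Reading the off-diagonal entries as Dynkin edges (a single edge where a_ij = a_ji = -1; a double or triple edge where a_ij * a_ji = 2 or 3), the diagram is a chain of 7 nodes with single edges (A_7). One simple-root ordering that puts it in standard form is (alpha_4, alpha_3, alpha_7, alpha_6, alpha_5, alpha_2, alpha_1). So the algebra is type A_7, i.e. sl(8).

A_7 (sl(8))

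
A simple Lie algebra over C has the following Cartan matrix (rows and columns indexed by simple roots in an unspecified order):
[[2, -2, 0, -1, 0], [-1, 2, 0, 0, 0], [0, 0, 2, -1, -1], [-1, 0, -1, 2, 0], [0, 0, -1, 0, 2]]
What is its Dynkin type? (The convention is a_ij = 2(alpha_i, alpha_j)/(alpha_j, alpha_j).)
The matrix has rank 5 with 2's on the diagonal. Reading the off-diagonal entries as Dynkin edges (a single edge where a_ij = a_ji = -1; a double or triple edge where a_ij * a_ji = 2 or 3), the diagram is a chain of 5 nodes with a double edge at one end; the terminal node there is the unique short simple root (B_5). One simple-root ordering that puts it in standard form is (alpha_5, alpha_3, alpha_4, alpha_1, alpha_2). So the algebra is type B_5, i.e. so(11).

B_5 (so(11))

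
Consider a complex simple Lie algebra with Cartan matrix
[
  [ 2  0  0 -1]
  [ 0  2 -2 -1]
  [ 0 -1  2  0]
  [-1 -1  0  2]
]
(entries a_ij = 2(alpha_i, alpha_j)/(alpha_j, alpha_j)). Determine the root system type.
The matrix has rank 4 with 2's on the diagonal. Reading the off-diagonal entries as Dynkin edges (a single edge where a_ij = a_ji = -1; a double or triple edge where a_ij * a_ji = 2 or 3), the diagram is a chain of 4 nodes with a double edge at one end; the terminal node there is the unique short simple root (B_4). One simple-root ordering that puts it in standard form is (alpha_1, alpha_4, alpha_2, alpha_3). So the algebra is type B_4, i.e. so(9).

type B_4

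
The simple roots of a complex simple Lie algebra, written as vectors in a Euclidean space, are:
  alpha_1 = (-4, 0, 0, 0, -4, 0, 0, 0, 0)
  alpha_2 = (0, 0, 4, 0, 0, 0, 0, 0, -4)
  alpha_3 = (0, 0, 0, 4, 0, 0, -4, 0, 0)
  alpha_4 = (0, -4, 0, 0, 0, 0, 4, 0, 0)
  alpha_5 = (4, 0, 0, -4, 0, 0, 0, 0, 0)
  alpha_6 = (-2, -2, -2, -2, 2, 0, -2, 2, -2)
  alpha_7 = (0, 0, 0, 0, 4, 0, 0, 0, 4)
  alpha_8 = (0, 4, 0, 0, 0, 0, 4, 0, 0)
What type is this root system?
E_8

Compute the Cartan integers a_ij = 2(alpha_i, alpha_j)/(alpha_j, alpha_j); the resulting 8x8 Cartan matrix is
[[2, 0, 0, 0, -1, 0, -1, 0], [0, 2, 0, 0, 0, 0, -1, 0], [0, 0, 2, -1, -1, 0, 0, -1], [0, 0, -1, 2, 0, 0, 0, 0], [-1, 0, -1, 0, 2, 0, 0, 0], [0, 0, 0, 0, 0, 2, 0, -1], [-1, -1, 0, 0, 0, 0, 2, 0], [0, 0, -1, 0, 0, -1, 0, 2]].
All simple roots have the same length, so the diagram is simply laced. The associated Dynkin diagram is a chain of 7 nodes with one extra node attached to the third node from one end (E_8), so the type is E_8.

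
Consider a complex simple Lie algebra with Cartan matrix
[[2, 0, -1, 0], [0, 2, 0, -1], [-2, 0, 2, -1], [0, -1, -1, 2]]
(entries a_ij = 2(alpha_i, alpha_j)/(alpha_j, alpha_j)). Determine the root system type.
type B_4

The matrix has rank 4 with 2's on the diagonal. Reading the off-diagonal entries as Dynkin edges (a single edge where a_ij = a_ji = -1; a double or triple edge where a_ij * a_ji = 2 or 3), the diagram is a chain of 4 nodes with a double edge at one end; the terminal node there is the unique short simple root (B_4). One simple-root ordering that puts it in standard form is (alpha_2, alpha_4, alpha_3, alpha_1). So the algebra is type B_4, i.e. so(9).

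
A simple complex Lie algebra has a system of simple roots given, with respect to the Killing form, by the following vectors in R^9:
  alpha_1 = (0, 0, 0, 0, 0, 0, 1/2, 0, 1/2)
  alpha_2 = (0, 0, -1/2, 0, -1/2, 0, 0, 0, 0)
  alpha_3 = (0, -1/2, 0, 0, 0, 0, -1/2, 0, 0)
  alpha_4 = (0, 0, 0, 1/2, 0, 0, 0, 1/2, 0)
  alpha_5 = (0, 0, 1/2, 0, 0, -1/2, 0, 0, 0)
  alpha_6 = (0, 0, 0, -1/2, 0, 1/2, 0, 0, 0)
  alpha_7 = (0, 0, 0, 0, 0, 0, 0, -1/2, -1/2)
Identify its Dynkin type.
A_7 (sl(8))

Compute the Cartan integers a_ij = 2(alpha_i, alpha_j)/(alpha_j, alpha_j); the resulting 7x7 Cartan matrix is
[[2, 0, -1, 0, 0, 0, -1], [0, 2, 0, 0, -1, 0, 0], [-1, 0, 2, 0, 0, 0, 0], [0, 0, 0, 2, 0, -1, -1], [0, -1, 0, 0, 2, -1, 0], [0, 0, 0, -1, -1, 2, 0], [-1, 0, 0, -1, 0, 0, 2]].
All simple roots have the same length, so the diagram is simply laced. The associated Dynkin diagram is a chain of 7 nodes with single edges (A_7), so the type is A_7 (the algebra sl(8)).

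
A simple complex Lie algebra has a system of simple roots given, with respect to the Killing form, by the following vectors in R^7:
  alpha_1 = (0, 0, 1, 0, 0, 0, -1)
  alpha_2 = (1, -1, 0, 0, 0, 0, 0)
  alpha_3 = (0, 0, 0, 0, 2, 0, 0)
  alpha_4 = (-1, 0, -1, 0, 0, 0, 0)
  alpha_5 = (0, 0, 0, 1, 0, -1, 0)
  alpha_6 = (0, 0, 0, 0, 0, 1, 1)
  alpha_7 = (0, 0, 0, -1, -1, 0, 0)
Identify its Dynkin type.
Compute the Cartan integers a_ij = 2(alpha_i, alpha_j)/(alpha_j, alpha_j); the resulting 7x7 Cartan matrix is
[[2, 0, 0, -1, 0, -1, 0], [0, 2, 0, -1, 0, 0, 0], [0, 0, 2, 0, 0, 0, -2], [-1, -1, 0, 2, 0, 0, 0], [0, 0, 0, 0, 2, -1, -1], [-1, 0, 0, 0, -1, 2, 0], [0, 0, -1, 0, -1, 0, 2]].
The roots have two lengths (squared-length ratio 2:1); the short ones are alpha_{1,2,4,5,6,7}. The associated Dynkin diagram is a chain of 7 nodes with a double edge at one end; the terminal node there is the unique long simple root (C_7), so the type is C_7 (the algebra sp(14)).

C_7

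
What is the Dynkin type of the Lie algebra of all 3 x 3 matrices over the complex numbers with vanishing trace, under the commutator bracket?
A_2

This is sl(3), which has dimension 3^2 - 1 = 8 and rank 3 - 1 = 2 (a Cartan subalgebra is the diagonal traceless matrices). In the classification of classical Lie algebras, the special linear algebra sl(n+1) has type A_n; here n = 2, so the Dynkin diagram is a chain of 2 nodes with single edges (A_2). Hence the type is A_2.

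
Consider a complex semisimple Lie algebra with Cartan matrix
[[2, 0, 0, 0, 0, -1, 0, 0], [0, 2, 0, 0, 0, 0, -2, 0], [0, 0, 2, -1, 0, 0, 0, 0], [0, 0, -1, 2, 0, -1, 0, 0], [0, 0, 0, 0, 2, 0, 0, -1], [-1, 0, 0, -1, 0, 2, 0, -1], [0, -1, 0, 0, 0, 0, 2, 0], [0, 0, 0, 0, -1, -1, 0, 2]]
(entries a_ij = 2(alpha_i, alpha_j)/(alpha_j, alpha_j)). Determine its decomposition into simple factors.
B2 ⊕ E6

The diagram associated to this matrix has two connected components: the simple roots {alpha_2, alpha_7} form a chain of 2 nodes with a double edge at one end; the terminal node there is the unique short simple root (B_2), and {alpha_1, alpha_3, alpha_4, alpha_5, alpha_6, alpha_8} form a chain of 5 nodes with one extra node attached to the third node from one end (E_6). A semisimple Lie algebra decomposes uniquely as the direct sum of simple ideals, one per connected component of its Dynkin diagram, so g ≅ B_2 ⊕ E_6 (dimension 10 + 78 = 88).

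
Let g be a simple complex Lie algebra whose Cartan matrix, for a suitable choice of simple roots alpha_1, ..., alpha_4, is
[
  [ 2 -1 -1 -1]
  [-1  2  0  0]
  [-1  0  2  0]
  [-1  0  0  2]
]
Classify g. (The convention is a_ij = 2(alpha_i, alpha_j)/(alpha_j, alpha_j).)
D_4 (so(8))

The matrix has rank 4 with 2's on the diagonal. Reading the off-diagonal entries as Dynkin edges (a single edge where a_ij = a_ji = -1; a double or triple edge where a_ij * a_ji = 2 or 3), the diagram is a chain of 2 nodes with a fork of two nodes at one end (D_4). One simple-root ordering that puts it in standard form is (alpha_4, alpha_1, alpha_3, alpha_2). So the algebra is type D_4, i.e. so(8).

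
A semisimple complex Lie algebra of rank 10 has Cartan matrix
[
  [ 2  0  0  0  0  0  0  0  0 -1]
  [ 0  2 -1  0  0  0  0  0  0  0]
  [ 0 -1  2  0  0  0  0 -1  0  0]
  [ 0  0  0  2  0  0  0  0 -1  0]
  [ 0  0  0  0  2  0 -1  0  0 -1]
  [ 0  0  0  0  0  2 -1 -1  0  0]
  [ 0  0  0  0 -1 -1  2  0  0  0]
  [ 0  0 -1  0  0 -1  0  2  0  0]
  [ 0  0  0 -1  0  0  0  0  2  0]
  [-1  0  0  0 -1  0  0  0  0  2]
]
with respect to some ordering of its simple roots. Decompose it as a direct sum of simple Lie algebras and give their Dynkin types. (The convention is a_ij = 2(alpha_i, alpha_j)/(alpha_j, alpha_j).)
The diagram associated to this matrix has two connected components: the simple roots {alpha_4, alpha_9} form a chain of 2 nodes with single edges (A_2), and {alpha_1, alpha_2, alpha_3, alpha_5, alpha_6, alpha_7, alpha_8, alpha_10} form a chain of 8 nodes with single edges (A_8). A semisimple Lie algebra decomposes uniquely as the direct sum of simple ideals, one per connected component of its Dynkin diagram, so g ≅ A_2 ⊕ A_8 (dimension 8 + 80 = 88).

A_2 (sl(3)) + A_8 (sl(9))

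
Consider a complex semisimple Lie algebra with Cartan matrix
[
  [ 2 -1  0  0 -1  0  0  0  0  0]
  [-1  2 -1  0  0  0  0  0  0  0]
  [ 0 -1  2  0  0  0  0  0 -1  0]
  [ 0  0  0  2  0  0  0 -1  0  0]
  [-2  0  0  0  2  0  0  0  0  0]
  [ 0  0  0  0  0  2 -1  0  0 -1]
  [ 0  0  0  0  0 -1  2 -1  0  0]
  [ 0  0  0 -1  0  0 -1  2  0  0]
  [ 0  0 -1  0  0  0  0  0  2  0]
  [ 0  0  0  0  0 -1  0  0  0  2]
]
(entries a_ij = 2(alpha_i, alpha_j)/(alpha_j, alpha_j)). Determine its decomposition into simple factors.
A_5 ⊕ C_5

The diagram associated to this matrix has two connected components: the simple roots {alpha_4, alpha_6, alpha_7, alpha_8, alpha_10} form a chain of 5 nodes with single edges (A_5), and {alpha_1, alpha_2, alpha_3, alpha_5, alpha_9} form a chain of 5 nodes with a double edge at one end; the terminal node there is the unique long simple root (C_5). A semisimple Lie algebra decomposes uniquely as the direct sum of simple ideals, one per connected component of its Dynkin diagram, so g ≅ A_5 ⊕ C_5 (dimension 35 + 55 = 90).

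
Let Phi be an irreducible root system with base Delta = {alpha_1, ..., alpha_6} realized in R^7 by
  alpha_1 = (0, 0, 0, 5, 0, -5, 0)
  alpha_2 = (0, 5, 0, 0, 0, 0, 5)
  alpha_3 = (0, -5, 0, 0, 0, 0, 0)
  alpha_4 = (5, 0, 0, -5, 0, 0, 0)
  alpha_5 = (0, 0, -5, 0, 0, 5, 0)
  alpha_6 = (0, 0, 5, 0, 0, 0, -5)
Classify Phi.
Compute the Cartan integers a_ij = 2(alpha_i, alpha_j)/(alpha_j, alpha_j); the resulting 6x6 Cartan matrix is
[[2, 0, 0, -1, -1, 0], [0, 2, -2, 0, 0, -1], [0, -1, 2, 0, 0, 0], [-1, 0, 0, 2, 0, 0], [-1, 0, 0, 0, 2, -1], [0, -1, 0, 0, -1, 2]].
The roots have two lengths (squared-length ratio 2:1); the short ones are alpha_{3}. The associated Dynkin diagram is a chain of 6 nodes with a double edge at one end; the terminal node there is the unique short simple root (B_6), so the type is B_6 (the algebra so(13)).

B_6 (so(13))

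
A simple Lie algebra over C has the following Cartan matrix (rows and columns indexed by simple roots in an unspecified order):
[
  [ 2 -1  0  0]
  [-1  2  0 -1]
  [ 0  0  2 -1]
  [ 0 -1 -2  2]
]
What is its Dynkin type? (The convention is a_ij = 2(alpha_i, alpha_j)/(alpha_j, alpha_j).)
The matrix has rank 4 with 2's on the diagonal. Reading the off-diagonal entries as Dynkin edges (a single edge where a_ij = a_ji = -1; a double or triple edge where a_ij * a_ji = 2 or 3), the diagram is a chain of 4 nodes with a double edge at one end; the terminal node there is the unique short simple root (B_4). One simple-root ordering that puts it in standard form is (alpha_1, alpha_2, alpha_4, alpha_3). So the algebra is type B_4, i.e. so(9).

B_4 (so(9))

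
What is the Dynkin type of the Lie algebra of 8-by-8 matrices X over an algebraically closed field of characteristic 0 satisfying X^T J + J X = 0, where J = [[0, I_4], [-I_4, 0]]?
This is sp(8), which has dimension 8(8+1)/2 = 36 and rank 8/2 = 4. In the classification of classical Lie algebras, the symplectic algebra sp(2n) has type C_n; here n = 4, so the Dynkin diagram is a chain of 4 nodes with a double edge at one end; the terminal node there is the unique long simple root (C_4). Hence the type is C_4.

C_4 (sp(8))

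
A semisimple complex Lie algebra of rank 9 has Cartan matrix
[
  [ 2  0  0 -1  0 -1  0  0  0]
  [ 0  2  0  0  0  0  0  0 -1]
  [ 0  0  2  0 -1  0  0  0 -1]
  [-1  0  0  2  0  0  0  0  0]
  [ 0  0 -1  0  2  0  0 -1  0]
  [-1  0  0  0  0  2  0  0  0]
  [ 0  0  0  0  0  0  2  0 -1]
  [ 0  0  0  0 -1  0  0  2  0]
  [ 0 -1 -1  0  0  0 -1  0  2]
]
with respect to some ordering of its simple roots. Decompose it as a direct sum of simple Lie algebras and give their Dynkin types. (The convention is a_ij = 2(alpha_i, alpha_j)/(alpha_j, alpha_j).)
The diagram associated to this matrix has two connected components: the simple roots {alpha_1, alpha_4, alpha_6} form a chain of 3 nodes with single edges (A_3), and {alpha_2, alpha_3, alpha_5, alpha_7, alpha_8, alpha_9} form a chain of 4 nodes with a fork of two nodes at one end (D_6). A semisimple Lie algebra decomposes uniquely as the direct sum of simple ideals, one per connected component of its Dynkin diagram, so g ≅ A_3 ⊕ D_6 (dimension 15 + 66 = 81).

A3 + D6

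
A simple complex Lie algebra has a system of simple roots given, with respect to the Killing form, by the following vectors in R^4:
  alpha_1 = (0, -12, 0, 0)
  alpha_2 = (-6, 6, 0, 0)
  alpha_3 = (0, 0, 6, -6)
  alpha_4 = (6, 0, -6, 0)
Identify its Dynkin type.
C_4 (sp(8))

Compute the Cartan integers a_ij = 2(alpha_i, alpha_j)/(alpha_j, alpha_j); the resulting 4x4 Cartan matrix is
[[2, -2, 0, 0], [-1, 2, 0, -1], [0, 0, 2, -1], [0, -1, -1, 2]].
The roots have two lengths (squared-length ratio 2:1); the short ones are alpha_{2,3,4}. The associated Dynkin diagram is a chain of 4 nodes with a double edge at one end; the terminal node there is the unique long simple root (C_4), so the type is C_4 (the algebra sp(8)).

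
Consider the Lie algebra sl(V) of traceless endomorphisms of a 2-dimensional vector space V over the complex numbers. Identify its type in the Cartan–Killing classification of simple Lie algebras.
A1

This is sl(2), which has dimension 2^2 - 1 = 3 and rank 2 - 1 = 1 (a Cartan subalgebra is the diagonal traceless matrices). In the classification of classical Lie algebras, the special linear algebra sl(n+1) has type A_n; here n = 1, so the Dynkin diagram is a chain of 1 nodes with single edges (A_1). Hence the type is A_1.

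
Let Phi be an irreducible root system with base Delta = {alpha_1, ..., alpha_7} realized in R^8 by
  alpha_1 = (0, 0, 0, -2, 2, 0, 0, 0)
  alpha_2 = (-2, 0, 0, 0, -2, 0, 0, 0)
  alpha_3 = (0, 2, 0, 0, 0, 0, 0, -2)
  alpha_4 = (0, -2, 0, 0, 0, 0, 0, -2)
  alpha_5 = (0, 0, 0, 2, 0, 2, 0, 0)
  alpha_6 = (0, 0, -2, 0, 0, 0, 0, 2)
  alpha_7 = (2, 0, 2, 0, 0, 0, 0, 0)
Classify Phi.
D_7 (so(14))

Compute the Cartan integers a_ij = 2(alpha_i, alpha_j)/(alpha_j, alpha_j); the resulting 7x7 Cartan matrix is
[[2, -1, 0, 0, -1, 0, 0], [-1, 2, 0, 0, 0, 0, -1], [0, 0, 2, 0, 0, -1, 0], [0, 0, 0, 2, 0, -1, 0], [-1, 0, 0, 0, 2, 0, 0], [0, 0, -1, -1, 0, 2, -1], [0, -1, 0, 0, 0, -1, 2]].
All simple roots have the same length, so the diagram is simply laced. The associated Dynkin diagram is a chain of 5 nodes with a fork of two nodes at one end (D_7), so the type is D_7 (the algebra so(14)).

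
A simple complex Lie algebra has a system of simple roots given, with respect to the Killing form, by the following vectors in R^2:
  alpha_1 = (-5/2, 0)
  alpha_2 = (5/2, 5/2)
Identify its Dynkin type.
B2

Compute the Cartan integers a_ij = 2(alpha_i, alpha_j)/(alpha_j, alpha_j); the resulting 2x2 Cartan matrix is
[[2, -1], [-2, 2]].
The roots have two lengths (squared-length ratio 2:1); the short ones are alpha_{1}. The associated Dynkin diagram is a chain of 2 nodes with a double edge at one end; the terminal node there is the unique short simple root (B_2), so the type is B_2 (the algebra so(5)).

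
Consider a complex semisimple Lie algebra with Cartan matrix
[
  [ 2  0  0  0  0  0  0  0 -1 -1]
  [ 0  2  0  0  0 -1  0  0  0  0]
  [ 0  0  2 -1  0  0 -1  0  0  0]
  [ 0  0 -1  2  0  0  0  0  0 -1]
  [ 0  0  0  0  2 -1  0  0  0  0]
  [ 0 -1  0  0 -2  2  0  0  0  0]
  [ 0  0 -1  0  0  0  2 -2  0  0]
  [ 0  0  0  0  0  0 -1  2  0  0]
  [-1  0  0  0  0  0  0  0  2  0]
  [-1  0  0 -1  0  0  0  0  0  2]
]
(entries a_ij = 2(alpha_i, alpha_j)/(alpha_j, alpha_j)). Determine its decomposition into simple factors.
The diagram associated to this matrix has two connected components: the simple roots {alpha_2, alpha_5, alpha_6} form a chain of 3 nodes with a double edge at one end; the terminal node there is the unique short simple root (B_3), and {alpha_1, alpha_3, alpha_4, alpha_7, alpha_8, alpha_9, alpha_10} form a chain of 7 nodes with a double edge at one end; the terminal node there is the unique short simple root (B_7). A semisimple Lie algebra decomposes uniquely as the direct sum of simple ideals, one per connected component of its Dynkin diagram, so g ≅ B_3 ⊕ B_7 (dimension 21 + 105 = 126).

B3 + B7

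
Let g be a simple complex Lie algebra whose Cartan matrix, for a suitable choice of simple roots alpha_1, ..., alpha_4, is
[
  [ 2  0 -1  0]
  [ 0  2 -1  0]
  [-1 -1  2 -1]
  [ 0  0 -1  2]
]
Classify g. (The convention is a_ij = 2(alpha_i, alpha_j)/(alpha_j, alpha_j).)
D_4

The matrix has rank 4 with 2's on the diagonal. Reading the off-diagonal entries as Dynkin edges (a single edge where a_ij = a_ji = -1; a double or triple edge where a_ij * a_ji = 2 or 3), the diagram is a chain of 2 nodes with a fork of two nodes at one end (D_4). One simple-root ordering that puts it in standard form is (alpha_4, alpha_3, alpha_1, alpha_2). So the algebra is type D_4, i.e. so(8).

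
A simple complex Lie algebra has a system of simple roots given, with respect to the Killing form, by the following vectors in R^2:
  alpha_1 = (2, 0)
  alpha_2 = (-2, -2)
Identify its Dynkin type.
type B_2

Compute the Cartan integers a_ij = 2(alpha_i, alpha_j)/(alpha_j, alpha_j); the resulting 2x2 Cartan matrix is
[[2, -1], [-2, 2]].
The roots have two lengths (squared-length ratio 2:1); the short ones are alpha_{1}. The associated Dynkin diagram is a chain of 2 nodes with a double edge at one end; the terminal node there is the unique short simple root (B_2), so the type is B_2 (the algebra so(5)).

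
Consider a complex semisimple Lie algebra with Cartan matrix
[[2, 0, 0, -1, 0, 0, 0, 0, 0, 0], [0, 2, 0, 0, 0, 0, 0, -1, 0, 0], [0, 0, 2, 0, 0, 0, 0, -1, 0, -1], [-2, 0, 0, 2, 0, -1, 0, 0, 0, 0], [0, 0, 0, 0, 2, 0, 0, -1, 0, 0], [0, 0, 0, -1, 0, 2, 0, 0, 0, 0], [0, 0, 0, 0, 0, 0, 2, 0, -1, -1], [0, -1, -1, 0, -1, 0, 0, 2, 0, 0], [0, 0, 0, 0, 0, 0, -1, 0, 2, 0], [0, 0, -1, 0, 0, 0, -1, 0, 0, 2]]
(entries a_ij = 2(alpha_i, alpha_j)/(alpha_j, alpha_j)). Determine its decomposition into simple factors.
B_3 (so(7)) ⊕ D_7 (so(14))

The diagram associated to this matrix has two connected components: the simple roots {alpha_1, alpha_4, alpha_6} form a chain of 3 nodes with a double edge at one end; the terminal node there is the unique short simple root (B_3), and {alpha_2, alpha_3, alpha_5, alpha_7, alpha_8, alpha_9, alpha_10} form a chain of 5 nodes with a fork of two nodes at one end (D_7). A semisimple Lie algebra decomposes uniquely as the direct sum of simple ideals, one per connected component of its Dynkin diagram, so g ≅ B_3 ⊕ D_7 (dimension 21 + 91 = 112).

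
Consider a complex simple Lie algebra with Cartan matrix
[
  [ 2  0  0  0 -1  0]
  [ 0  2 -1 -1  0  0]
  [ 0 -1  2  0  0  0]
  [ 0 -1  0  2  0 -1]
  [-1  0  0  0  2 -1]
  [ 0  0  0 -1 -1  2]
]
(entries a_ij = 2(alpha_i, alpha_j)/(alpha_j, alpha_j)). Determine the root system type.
The matrix has rank 6 with 2's on the diagonal. Reading the off-diagonal entries as Dynkin edges (a single edge where a_ij = a_ji = -1; a double or triple edge where a_ij * a_ji = 2 or 3), the diagram is a chain of 6 nodes with single edges (A_6). One simple-root ordering that puts it in standard form is (alpha_1, alpha_5, alpha_6, alpha_4, alpha_2, alpha_3). So the algebra is type A_6, i.e. sl(7).

A_6 (sl(7))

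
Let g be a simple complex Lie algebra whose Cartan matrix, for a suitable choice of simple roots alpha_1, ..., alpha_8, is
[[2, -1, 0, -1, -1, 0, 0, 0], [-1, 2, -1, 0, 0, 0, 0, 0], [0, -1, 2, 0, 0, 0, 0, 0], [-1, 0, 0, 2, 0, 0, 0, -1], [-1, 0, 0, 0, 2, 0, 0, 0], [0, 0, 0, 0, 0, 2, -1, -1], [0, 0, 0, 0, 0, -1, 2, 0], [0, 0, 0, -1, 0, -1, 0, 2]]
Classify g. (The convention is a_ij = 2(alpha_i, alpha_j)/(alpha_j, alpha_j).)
type E_8

The matrix has rank 8 with 2's on the diagonal. Reading the off-diagonal entries as Dynkin edges (a single edge where a_ij = a_ji = -1; a double or triple edge where a_ij * a_ji = 2 or 3), the diagram is a chain of 7 nodes with one extra node attached to the third node from one end (E_8). One simple-root ordering that puts it in standard form is (alpha_3, alpha_5, alpha_2, alpha_1, alpha_4, alpha_8, alpha_6, alpha_7). So the algebra is type E_8.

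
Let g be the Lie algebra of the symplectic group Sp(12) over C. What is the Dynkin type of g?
C6

This is sp(12), which has dimension 12(12+1)/2 = 78 and rank 12/2 = 6. In the classification of classical Lie algebras, the symplectic algebra sp(2n) has type C_n; here n = 6, so the Dynkin diagram is a chain of 6 nodes with a double edge at one end; the terminal node there is the unique long simple root (C_6). Hence the type is C_6.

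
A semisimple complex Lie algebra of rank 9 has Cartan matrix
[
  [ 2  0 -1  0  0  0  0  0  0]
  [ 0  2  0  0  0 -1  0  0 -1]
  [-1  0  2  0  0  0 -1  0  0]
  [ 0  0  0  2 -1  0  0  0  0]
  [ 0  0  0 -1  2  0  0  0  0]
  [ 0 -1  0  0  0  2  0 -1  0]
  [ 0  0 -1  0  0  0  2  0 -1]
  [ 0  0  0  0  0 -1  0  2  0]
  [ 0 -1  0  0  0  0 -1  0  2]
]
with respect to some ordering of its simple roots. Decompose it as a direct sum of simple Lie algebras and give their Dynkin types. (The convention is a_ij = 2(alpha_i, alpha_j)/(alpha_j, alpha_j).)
The diagram associated to this matrix has two connected components: the simple roots {alpha_4, alpha_5} form a chain of 2 nodes with single edges (A_2), and {alpha_1, alpha_2, alpha_3, alpha_6, alpha_7, alpha_8, alpha_9} form a chain of 7 nodes with single edges (A_7). A semisimple Lie algebra decomposes uniquely as the direct sum of simple ideals, one per connected component of its Dynkin diagram, so g ≅ A_2 ⊕ A_7 (dimension 8 + 63 = 71).

A_2 ⊕ A_7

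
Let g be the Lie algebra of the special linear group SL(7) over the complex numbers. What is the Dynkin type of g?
type A_6

This is sl(7), which has dimension 7^2 - 1 = 48 and rank 7 - 1 = 6 (a Cartan subalgebra is the diagonal traceless matrices). In the classification of classical Lie algebras, the special linear algebra sl(n+1) has type A_n; here n = 6, so the Dynkin diagram is a chain of 6 nodes with single edges (A_6). Hence the type is A_6.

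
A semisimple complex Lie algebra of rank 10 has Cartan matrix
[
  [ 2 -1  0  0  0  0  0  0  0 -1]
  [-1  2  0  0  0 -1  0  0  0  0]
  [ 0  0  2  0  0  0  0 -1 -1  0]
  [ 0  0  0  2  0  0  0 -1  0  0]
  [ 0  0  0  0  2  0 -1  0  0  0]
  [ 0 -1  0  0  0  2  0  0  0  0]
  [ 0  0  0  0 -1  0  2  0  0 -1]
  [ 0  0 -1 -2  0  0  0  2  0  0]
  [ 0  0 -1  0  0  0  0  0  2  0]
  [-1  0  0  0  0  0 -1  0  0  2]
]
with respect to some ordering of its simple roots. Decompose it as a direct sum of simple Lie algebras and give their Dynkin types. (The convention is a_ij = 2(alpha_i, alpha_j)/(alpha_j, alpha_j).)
The diagram associated to this matrix has two connected components: the simple roots {alpha_1, alpha_2, alpha_5, alpha_6, alpha_7, alpha_10} form a chain of 6 nodes with single edges (A_6), and {alpha_3, alpha_4, alpha_8, alpha_9} form a chain of 4 nodes with a double edge at one end; the terminal node there is the unique short simple root (B_4). A semisimple Lie algebra decomposes uniquely as the direct sum of simple ideals, one per connected component of its Dynkin diagram, so g ≅ A_6 ⊕ B_4 (dimension 48 + 36 = 84).

A6 + B4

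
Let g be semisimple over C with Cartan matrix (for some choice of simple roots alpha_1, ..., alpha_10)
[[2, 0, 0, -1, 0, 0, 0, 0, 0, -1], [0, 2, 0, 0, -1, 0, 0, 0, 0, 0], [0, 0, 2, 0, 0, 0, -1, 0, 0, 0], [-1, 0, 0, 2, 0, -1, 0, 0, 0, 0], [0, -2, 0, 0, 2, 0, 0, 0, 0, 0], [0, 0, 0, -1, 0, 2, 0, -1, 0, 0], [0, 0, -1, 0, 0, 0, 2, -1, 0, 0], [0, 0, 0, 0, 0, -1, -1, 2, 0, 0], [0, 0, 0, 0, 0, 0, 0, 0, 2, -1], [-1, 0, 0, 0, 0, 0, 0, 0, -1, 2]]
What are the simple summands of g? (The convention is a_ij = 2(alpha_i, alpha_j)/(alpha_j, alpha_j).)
A_8 (sl(9)) ⊕ B_2 (so(5))

The diagram associated to this matrix has two connected components: the simple roots {alpha_1, alpha_3, alpha_4, alpha_6, alpha_7, alpha_8, alpha_9, alpha_10} form a chain of 8 nodes with single edges (A_8), and {alpha_2, alpha_5} form a chain of 2 nodes with a double edge at one end; the terminal node there is the unique short simple root (B_2). A semisimple Lie algebra decomposes uniquely as the direct sum of simple ideals, one per connected component of its Dynkin diagram, so g ≅ A_8 ⊕ B_2 (dimension 80 + 10 = 90).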